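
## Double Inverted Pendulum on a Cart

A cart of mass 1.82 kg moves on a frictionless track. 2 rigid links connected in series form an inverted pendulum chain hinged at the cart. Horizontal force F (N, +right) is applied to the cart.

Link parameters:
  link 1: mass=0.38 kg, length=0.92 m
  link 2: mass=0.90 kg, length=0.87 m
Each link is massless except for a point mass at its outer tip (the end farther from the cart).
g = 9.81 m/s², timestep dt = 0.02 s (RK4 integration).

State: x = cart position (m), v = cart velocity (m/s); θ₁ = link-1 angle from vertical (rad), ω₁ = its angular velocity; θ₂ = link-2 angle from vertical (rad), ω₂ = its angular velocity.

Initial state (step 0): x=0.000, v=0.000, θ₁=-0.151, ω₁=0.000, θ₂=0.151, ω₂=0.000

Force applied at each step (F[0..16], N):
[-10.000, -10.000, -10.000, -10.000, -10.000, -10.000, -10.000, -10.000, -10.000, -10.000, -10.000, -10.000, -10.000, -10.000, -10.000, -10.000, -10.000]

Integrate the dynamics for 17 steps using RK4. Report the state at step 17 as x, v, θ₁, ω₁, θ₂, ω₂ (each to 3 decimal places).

Answer: x=-0.270, v=-1.616, θ₁=-0.279, ω₁=-0.291, θ₂=0.733, ω₂=3.331

Derivation:
apply F[0]=-10.000 → step 1: x=-0.001, v=-0.092, θ₁=-0.152, ω₁=-0.059, θ₂=0.153, ω₂=0.198
apply F[1]=-10.000 → step 2: x=-0.004, v=-0.183, θ₁=-0.153, ω₁=-0.119, θ₂=0.159, ω₂=0.397
apply F[2]=-10.000 → step 3: x=-0.008, v=-0.275, θ₁=-0.156, ω₁=-0.179, θ₂=0.169, ω₂=0.598
apply F[3]=-10.000 → step 4: x=-0.015, v=-0.367, θ₁=-0.161, ω₁=-0.240, θ₂=0.183, ω₂=0.803
apply F[4]=-10.000 → step 5: x=-0.023, v=-0.460, θ₁=-0.166, ω₁=-0.301, θ₂=0.201, ω₂=1.009
apply F[5]=-10.000 → step 6: x=-0.033, v=-0.552, θ₁=-0.173, ω₁=-0.360, θ₂=0.223, ω₂=1.218
apply F[6]=-10.000 → step 7: x=-0.045, v=-0.646, θ₁=-0.180, ω₁=-0.416, θ₂=0.250, ω₂=1.429
apply F[7]=-10.000 → step 8: x=-0.059, v=-0.739, θ₁=-0.189, ω₁=-0.467, θ₂=0.280, ω₂=1.638
apply F[8]=-10.000 → step 9: x=-0.075, v=-0.834, θ₁=-0.199, ω₁=-0.510, θ₂=0.315, ω₂=1.846
apply F[9]=-10.000 → step 10: x=-0.092, v=-0.929, θ₁=-0.210, ω₁=-0.542, θ₂=0.354, ω₂=2.050
apply F[10]=-10.000 → step 11: x=-0.112, v=-1.025, θ₁=-0.221, ω₁=-0.561, θ₂=0.397, ω₂=2.248
apply F[11]=-10.000 → step 12: x=-0.133, v=-1.122, θ₁=-0.232, ω₁=-0.564, θ₂=0.444, ω₂=2.440
apply F[12]=-10.000 → step 13: x=-0.157, v=-1.220, θ₁=-0.243, ω₁=-0.550, θ₂=0.495, ω₂=2.627
apply F[13]=-10.000 → step 14: x=-0.182, v=-1.318, θ₁=-0.254, ω₁=-0.517, θ₂=0.549, ω₂=2.808
apply F[14]=-10.000 → step 15: x=-0.209, v=-1.417, θ₁=-0.264, ω₁=-0.464, θ₂=0.607, ω₂=2.984
apply F[15]=-10.000 → step 16: x=-0.239, v=-1.516, θ₁=-0.272, ω₁=-0.389, θ₂=0.668, ω₂=3.158
apply F[16]=-10.000 → step 17: x=-0.270, v=-1.616, θ₁=-0.279, ω₁=-0.291, θ₂=0.733, ω₂=3.331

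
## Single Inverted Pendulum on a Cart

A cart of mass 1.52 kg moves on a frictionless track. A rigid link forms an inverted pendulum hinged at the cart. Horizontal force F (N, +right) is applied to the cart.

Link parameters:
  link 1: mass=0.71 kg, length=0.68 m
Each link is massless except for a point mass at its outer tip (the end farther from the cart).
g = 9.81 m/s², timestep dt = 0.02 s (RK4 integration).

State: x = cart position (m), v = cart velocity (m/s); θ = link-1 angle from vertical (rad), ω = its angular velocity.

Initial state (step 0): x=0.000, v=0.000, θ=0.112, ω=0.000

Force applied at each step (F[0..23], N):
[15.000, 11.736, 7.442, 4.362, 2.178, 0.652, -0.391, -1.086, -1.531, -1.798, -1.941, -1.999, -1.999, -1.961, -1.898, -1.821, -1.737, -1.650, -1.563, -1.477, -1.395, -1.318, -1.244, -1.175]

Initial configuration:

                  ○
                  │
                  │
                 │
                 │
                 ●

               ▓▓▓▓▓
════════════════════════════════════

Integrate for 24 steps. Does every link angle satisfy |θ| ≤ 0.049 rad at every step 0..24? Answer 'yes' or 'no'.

apply F[0]=+15.000 → step 1: x=0.002, v=0.186, θ=0.110, ω=-0.240
apply F[1]=+11.736 → step 2: x=0.007, v=0.330, θ=0.103, ω=-0.420
apply F[2]=+7.442 → step 3: x=0.015, v=0.419, θ=0.094, ω=-0.521
apply F[3]=+4.362 → step 4: x=0.023, v=0.468, θ=0.083, ω=-0.568
apply F[4]=+2.178 → step 5: x=0.033, v=0.490, θ=0.071, ω=-0.578
apply F[5]=+0.652 → step 6: x=0.043, v=0.493, θ=0.060, ω=-0.563
apply F[6]=-0.391 → step 7: x=0.053, v=0.483, θ=0.049, ω=-0.533
apply F[7]=-1.086 → step 8: x=0.062, v=0.465, θ=0.039, ω=-0.493
apply F[8]=-1.531 → step 9: x=0.071, v=0.441, θ=0.029, ω=-0.450
apply F[9]=-1.798 → step 10: x=0.080, v=0.415, θ=0.021, ω=-0.404
apply F[10]=-1.941 → step 11: x=0.088, v=0.388, θ=0.013, ω=-0.360
apply F[11]=-1.999 → step 12: x=0.095, v=0.361, θ=0.006, ω=-0.317
apply F[12]=-1.999 → step 13: x=0.102, v=0.335, θ=0.000, ω=-0.277
apply F[13]=-1.961 → step 14: x=0.109, v=0.309, θ=-0.005, ω=-0.240
apply F[14]=-1.898 → step 15: x=0.115, v=0.285, θ=-0.009, ω=-0.206
apply F[15]=-1.821 → step 16: x=0.120, v=0.262, θ=-0.013, ω=-0.176
apply F[16]=-1.737 → step 17: x=0.125, v=0.240, θ=-0.016, ω=-0.148
apply F[17]=-1.650 → step 18: x=0.130, v=0.220, θ=-0.019, ω=-0.124
apply F[18]=-1.563 → step 19: x=0.134, v=0.201, θ=-0.021, ω=-0.102
apply F[19]=-1.477 → step 20: x=0.138, v=0.184, θ=-0.023, ω=-0.083
apply F[20]=-1.395 → step 21: x=0.141, v=0.168, θ=-0.025, ω=-0.066
apply F[21]=-1.318 → step 22: x=0.144, v=0.153, θ=-0.026, ω=-0.051
apply F[22]=-1.244 → step 23: x=0.147, v=0.139, θ=-0.027, ω=-0.038
apply F[23]=-1.175 → step 24: x=0.150, v=0.126, θ=-0.027, ω=-0.027
Max |angle| over trajectory = 0.112 rad; bound = 0.049 → exceeded.

Answer: no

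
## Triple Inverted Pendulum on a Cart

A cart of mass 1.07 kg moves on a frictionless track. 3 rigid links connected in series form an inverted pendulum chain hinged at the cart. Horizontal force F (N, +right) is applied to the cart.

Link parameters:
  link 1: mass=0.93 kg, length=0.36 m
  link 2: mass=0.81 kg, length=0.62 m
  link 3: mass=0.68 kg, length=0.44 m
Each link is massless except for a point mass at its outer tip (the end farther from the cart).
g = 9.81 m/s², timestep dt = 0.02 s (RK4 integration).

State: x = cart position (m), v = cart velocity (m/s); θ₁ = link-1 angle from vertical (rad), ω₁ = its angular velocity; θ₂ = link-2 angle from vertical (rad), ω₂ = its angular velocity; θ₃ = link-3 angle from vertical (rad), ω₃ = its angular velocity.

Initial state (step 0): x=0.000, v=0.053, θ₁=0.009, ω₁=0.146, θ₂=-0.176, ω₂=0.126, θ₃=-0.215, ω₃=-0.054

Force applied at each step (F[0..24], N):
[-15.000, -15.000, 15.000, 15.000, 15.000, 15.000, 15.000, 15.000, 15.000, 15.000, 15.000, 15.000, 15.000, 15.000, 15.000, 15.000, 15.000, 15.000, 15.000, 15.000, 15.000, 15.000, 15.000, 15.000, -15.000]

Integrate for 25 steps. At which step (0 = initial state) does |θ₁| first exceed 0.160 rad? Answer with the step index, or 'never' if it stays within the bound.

apply F[0]=-15.000 → step 1: x=-0.002, v=-0.233, θ₁=0.021, ω₁=1.094, θ₂=-0.175, ω₂=-0.005, θ₃=-0.216, ω₃=-0.084
apply F[1]=-15.000 → step 2: x=-0.009, v=-0.526, θ₁=0.053, ω₁=2.067, θ₂=-0.176, ω₂=-0.133, θ₃=-0.218, ω₃=-0.110
apply F[2]=+15.000 → step 3: x=-0.017, v=-0.273, θ₁=0.089, ω₁=1.591, θ₂=-0.180, ω₂=-0.303, θ₃=-0.221, ω₃=-0.139
apply F[3]=+15.000 → step 4: x=-0.020, v=-0.035, θ₁=0.117, ω₁=1.208, θ₂=-0.189, ω₂=-0.510, θ₃=-0.224, ω₃=-0.167
apply F[4]=+15.000 → step 5: x=-0.019, v=0.192, θ₁=0.138, ω₁=0.894, θ₂=-0.201, ω₂=-0.746, θ₃=-0.227, ω₃=-0.189
apply F[5]=+15.000 → step 6: x=-0.013, v=0.413, θ₁=0.153, ω₁=0.624, θ₂=-0.219, ω₂=-1.006, θ₃=-0.231, ω₃=-0.203
apply F[6]=+15.000 → step 7: x=-0.002, v=0.630, θ₁=0.163, ω₁=0.378, θ₂=-0.241, ω₂=-1.285, θ₃=-0.236, ω₃=-0.206
apply F[7]=+15.000 → step 8: x=0.012, v=0.847, θ₁=0.168, ω₁=0.136, θ₂=-0.270, ω₂=-1.579, θ₃=-0.240, ω₃=-0.195
apply F[8]=+15.000 → step 9: x=0.032, v=1.067, θ₁=0.169, ω₁=-0.121, θ₂=-0.305, ω₂=-1.882, θ₃=-0.243, ω₃=-0.171
apply F[9]=+15.000 → step 10: x=0.055, v=1.291, θ₁=0.163, ω₁=-0.413, θ₂=-0.345, ω₂=-2.189, θ₃=-0.246, ω₃=-0.134
apply F[10]=+15.000 → step 11: x=0.083, v=1.523, θ₁=0.152, ω₁=-0.760, θ₂=-0.392, ω₂=-2.490, θ₃=-0.249, ω₃=-0.089
apply F[11]=+15.000 → step 12: x=0.116, v=1.765, θ₁=0.132, ω₁=-1.183, θ₂=-0.445, ω₂=-2.775, θ₃=-0.250, ω₃=-0.041
apply F[12]=+15.000 → step 13: x=0.154, v=2.017, θ₁=0.104, ω₁=-1.703, θ₂=-0.503, ω₂=-3.031, θ₃=-0.250, ω₃=0.000
apply F[13]=+15.000 → step 14: x=0.197, v=2.282, θ₁=0.063, ω₁=-2.339, θ₂=-0.566, ω₂=-3.238, θ₃=-0.250, ω₃=0.023
apply F[14]=+15.000 → step 15: x=0.245, v=2.557, θ₁=0.009, ω₁=-3.103, θ₂=-0.632, ω₂=-3.372, θ₃=-0.250, ω₃=0.011
apply F[15]=+15.000 → step 16: x=0.299, v=2.838, θ₁=-0.061, ω₁=-3.996, θ₂=-0.700, ω₂=-3.402, θ₃=-0.250, ω₃=-0.053
apply F[16]=+15.000 → step 17: x=0.359, v=3.111, θ₁=-0.151, ω₁=-4.992, θ₂=-0.767, ω₂=-3.295, θ₃=-0.252, ω₃=-0.191
apply F[17]=+15.000 → step 18: x=0.423, v=3.351, θ₁=-0.261, ω₁=-6.027, θ₂=-0.831, ω₂=-3.031, θ₃=-0.258, ω₃=-0.428
apply F[18]=+15.000 → step 19: x=0.492, v=3.524, θ₁=-0.392, ω₁=-6.996, θ₂=-0.887, ω₂=-2.622, θ₃=-0.270, ω₃=-0.781
apply F[19]=+15.000 → step 20: x=0.564, v=3.598, θ₁=-0.540, ω₁=-7.790, θ₂=-0.935, ω₂=-2.130, θ₃=-0.290, ω₃=-1.250
apply F[20]=+15.000 → step 21: x=0.636, v=3.563, θ₁=-0.702, ω₁=-8.350, θ₂=-0.973, ω₂=-1.648, θ₃=-0.321, ω₃=-1.807
apply F[21]=+15.000 → step 22: x=0.706, v=3.433, θ₁=-0.873, ω₁=-8.694, θ₂=-1.002, ω₂=-1.261, θ₃=-0.363, ω₃=-2.409
apply F[22]=+15.000 → step 23: x=0.772, v=3.233, θ₁=-1.049, ω₁=-8.881, θ₂=-1.024, ω₂=-1.016, θ₃=-0.417, ω₃=-3.013
apply F[23]=+15.000 → step 24: x=0.835, v=2.988, θ₁=-1.227, ω₁=-8.977, θ₂=-1.043, ω₂=-0.934, θ₃=-0.483, ω₃=-3.586
apply F[24]=-15.000 → step 25: x=0.890, v=2.515, θ₁=-1.407, ω₁=-9.060, θ₂=-1.062, ω₂=-0.927, θ₃=-0.557, ω₃=-3.797
|θ₁| = 0.163 > 0.160 first at step 7.

Answer: 7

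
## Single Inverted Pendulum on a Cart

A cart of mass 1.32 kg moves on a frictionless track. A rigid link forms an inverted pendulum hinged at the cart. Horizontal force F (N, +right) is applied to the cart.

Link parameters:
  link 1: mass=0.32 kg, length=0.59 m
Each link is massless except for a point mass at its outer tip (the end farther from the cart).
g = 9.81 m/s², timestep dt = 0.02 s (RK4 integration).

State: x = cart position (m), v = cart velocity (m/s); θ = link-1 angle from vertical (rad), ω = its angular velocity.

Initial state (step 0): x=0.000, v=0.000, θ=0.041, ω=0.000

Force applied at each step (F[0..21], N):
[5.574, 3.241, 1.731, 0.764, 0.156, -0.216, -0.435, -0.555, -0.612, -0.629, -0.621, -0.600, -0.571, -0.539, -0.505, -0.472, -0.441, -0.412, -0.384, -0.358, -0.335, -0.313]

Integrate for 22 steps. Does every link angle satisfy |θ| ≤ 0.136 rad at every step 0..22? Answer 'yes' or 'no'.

Answer: yes

Derivation:
apply F[0]=+5.574 → step 1: x=0.001, v=0.082, θ=0.040, ω=-0.126
apply F[1]=+3.241 → step 2: x=0.003, v=0.130, θ=0.037, ω=-0.194
apply F[2]=+1.731 → step 3: x=0.006, v=0.154, θ=0.032, ω=-0.224
apply F[3]=+0.764 → step 4: x=0.009, v=0.164, θ=0.028, ω=-0.231
apply F[4]=+0.156 → step 5: x=0.012, v=0.166, θ=0.023, ω=-0.224
apply F[5]=-0.216 → step 6: x=0.016, v=0.161, θ=0.019, ω=-0.210
apply F[6]=-0.435 → step 7: x=0.019, v=0.154, θ=0.015, ω=-0.192
apply F[7]=-0.555 → step 8: x=0.022, v=0.145, θ=0.011, ω=-0.172
apply F[8]=-0.612 → step 9: x=0.024, v=0.135, θ=0.008, ω=-0.153
apply F[9]=-0.629 → step 10: x=0.027, v=0.125, θ=0.005, ω=-0.134
apply F[10]=-0.621 → step 11: x=0.030, v=0.116, θ=0.003, ω=-0.116
apply F[11]=-0.600 → step 12: x=0.032, v=0.107, θ=0.001, ω=-0.100
apply F[12]=-0.571 → step 13: x=0.034, v=0.098, θ=-0.001, ω=-0.086
apply F[13]=-0.539 → step 14: x=0.036, v=0.090, θ=-0.003, ω=-0.073
apply F[14]=-0.505 → step 15: x=0.037, v=0.082, θ=-0.004, ω=-0.061
apply F[15]=-0.472 → step 16: x=0.039, v=0.076, θ=-0.005, ω=-0.051
apply F[16]=-0.441 → step 17: x=0.040, v=0.069, θ=-0.006, ω=-0.042
apply F[17]=-0.412 → step 18: x=0.042, v=0.063, θ=-0.007, ω=-0.034
apply F[18]=-0.384 → step 19: x=0.043, v=0.058, θ=-0.008, ω=-0.028
apply F[19]=-0.358 → step 20: x=0.044, v=0.053, θ=-0.008, ω=-0.022
apply F[20]=-0.335 → step 21: x=0.045, v=0.048, θ=-0.009, ω=-0.017
apply F[21]=-0.313 → step 22: x=0.046, v=0.044, θ=-0.009, ω=-0.012
Max |angle| over trajectory = 0.041 rad; bound = 0.136 → within bound.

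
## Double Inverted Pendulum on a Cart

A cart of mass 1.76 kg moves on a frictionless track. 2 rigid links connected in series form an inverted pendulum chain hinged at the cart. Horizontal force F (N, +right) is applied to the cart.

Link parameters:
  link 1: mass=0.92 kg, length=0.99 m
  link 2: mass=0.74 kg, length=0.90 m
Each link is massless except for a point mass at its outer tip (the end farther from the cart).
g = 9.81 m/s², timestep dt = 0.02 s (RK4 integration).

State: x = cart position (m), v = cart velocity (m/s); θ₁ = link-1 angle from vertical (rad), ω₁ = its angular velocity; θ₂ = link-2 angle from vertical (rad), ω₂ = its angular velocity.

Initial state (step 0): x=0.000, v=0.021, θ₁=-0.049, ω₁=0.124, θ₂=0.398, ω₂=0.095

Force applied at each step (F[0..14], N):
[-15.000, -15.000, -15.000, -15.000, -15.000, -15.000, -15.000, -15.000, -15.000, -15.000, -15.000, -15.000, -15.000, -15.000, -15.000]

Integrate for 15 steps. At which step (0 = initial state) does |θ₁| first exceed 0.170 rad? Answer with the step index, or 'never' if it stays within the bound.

Answer: 13

Derivation:
apply F[0]=-15.000 → step 1: x=-0.001, v=-0.142, θ₁=-0.046, ω₁=0.223, θ₂=0.401, ω₂=0.248
apply F[1]=-15.000 → step 2: x=-0.006, v=-0.305, θ₁=-0.040, ω₁=0.324, θ₂=0.408, ω₂=0.399
apply F[2]=-15.000 → step 3: x=-0.013, v=-0.470, θ₁=-0.033, ω₁=0.430, θ₂=0.417, ω₂=0.548
apply F[3]=-15.000 → step 4: x=-0.024, v=-0.636, θ₁=-0.023, ω₁=0.540, θ₂=0.430, ω₂=0.695
apply F[4]=-15.000 → step 5: x=-0.039, v=-0.803, θ₁=-0.011, ω₁=0.656, θ₂=0.445, ω₂=0.838
apply F[5]=-15.000 → step 6: x=-0.057, v=-0.973, θ₁=0.003, ω₁=0.779, θ₂=0.463, ω₂=0.976
apply F[6]=-15.000 → step 7: x=-0.078, v=-1.145, θ₁=0.020, ω₁=0.911, θ₂=0.484, ω₂=1.109
apply F[7]=-15.000 → step 8: x=-0.102, v=-1.320, θ₁=0.040, ω₁=1.053, θ₂=0.508, ω₂=1.235
apply F[8]=-15.000 → step 9: x=-0.131, v=-1.496, θ₁=0.062, ω₁=1.205, θ₂=0.533, ω₂=1.351
apply F[9]=-15.000 → step 10: x=-0.162, v=-1.675, θ₁=0.088, ω₁=1.369, θ₂=0.562, ω₂=1.457
apply F[10]=-15.000 → step 11: x=-0.198, v=-1.855, θ₁=0.117, ω₁=1.545, θ₂=0.592, ω₂=1.550
apply F[11]=-15.000 → step 12: x=-0.237, v=-2.036, θ₁=0.150, ω₁=1.734, θ₂=0.623, ω₂=1.628
apply F[12]=-15.000 → step 13: x=-0.279, v=-2.217, θ₁=0.187, ω₁=1.936, θ₂=0.657, ω₂=1.688
apply F[13]=-15.000 → step 14: x=-0.325, v=-2.396, θ₁=0.228, ω₁=2.149, θ₂=0.691, ω₂=1.728
apply F[14]=-15.000 → step 15: x=-0.375, v=-2.571, θ₁=0.273, ω₁=2.374, θ₂=0.726, ω₂=1.746
|θ₁| = 0.187 > 0.170 first at step 13.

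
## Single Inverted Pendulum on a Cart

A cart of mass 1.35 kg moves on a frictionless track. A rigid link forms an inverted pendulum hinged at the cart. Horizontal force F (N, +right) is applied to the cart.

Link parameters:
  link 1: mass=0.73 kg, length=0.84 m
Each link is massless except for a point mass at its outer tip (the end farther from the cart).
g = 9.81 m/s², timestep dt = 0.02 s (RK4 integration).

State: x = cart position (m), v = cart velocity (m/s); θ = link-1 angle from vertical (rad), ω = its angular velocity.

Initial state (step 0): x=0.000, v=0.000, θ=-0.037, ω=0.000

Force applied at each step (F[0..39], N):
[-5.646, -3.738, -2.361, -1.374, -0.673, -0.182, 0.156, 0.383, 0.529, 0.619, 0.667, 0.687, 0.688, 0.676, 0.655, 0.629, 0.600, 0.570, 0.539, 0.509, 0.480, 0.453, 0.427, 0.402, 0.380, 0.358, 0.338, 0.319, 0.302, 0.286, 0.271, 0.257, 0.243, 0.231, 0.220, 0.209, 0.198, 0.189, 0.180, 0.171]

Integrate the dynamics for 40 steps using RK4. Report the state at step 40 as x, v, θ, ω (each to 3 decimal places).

Answer: x=-0.062, v=0.002, θ=0.008, ω=-0.011

Derivation:
apply F[0]=-5.646 → step 1: x=-0.001, v=-0.080, θ=-0.036, ω=0.086
apply F[1]=-3.738 → step 2: x=-0.003, v=-0.131, θ=-0.034, ω=0.139
apply F[2]=-2.361 → step 3: x=-0.006, v=-0.163, θ=-0.031, ω=0.169
apply F[3]=-1.374 → step 4: x=-0.009, v=-0.180, θ=-0.027, ω=0.183
apply F[4]=-0.673 → step 5: x=-0.013, v=-0.187, θ=-0.024, ω=0.186
apply F[5]=-0.182 → step 6: x=-0.017, v=-0.188, θ=-0.020, ω=0.181
apply F[6]=+0.156 → step 7: x=-0.020, v=-0.184, θ=-0.016, ω=0.172
apply F[7]=+0.383 → step 8: x=-0.024, v=-0.176, θ=-0.013, ω=0.160
apply F[8]=+0.529 → step 9: x=-0.027, v=-0.167, θ=-0.010, ω=0.147
apply F[9]=+0.619 → step 10: x=-0.031, v=-0.157, θ=-0.007, ω=0.133
apply F[10]=+0.667 → step 11: x=-0.034, v=-0.147, θ=-0.005, ω=0.119
apply F[11]=+0.687 → step 12: x=-0.037, v=-0.136, θ=-0.002, ω=0.105
apply F[12]=+0.688 → step 13: x=-0.039, v=-0.126, θ=-0.000, ω=0.093
apply F[13]=+0.676 → step 14: x=-0.042, v=-0.116, θ=0.001, ω=0.081
apply F[14]=+0.655 → step 15: x=-0.044, v=-0.106, θ=0.003, ω=0.070
apply F[15]=+0.629 → step 16: x=-0.046, v=-0.097, θ=0.004, ω=0.060
apply F[16]=+0.600 → step 17: x=-0.048, v=-0.089, θ=0.005, ω=0.051
apply F[17]=+0.570 → step 18: x=-0.049, v=-0.081, θ=0.006, ω=0.043
apply F[18]=+0.539 → step 19: x=-0.051, v=-0.074, θ=0.007, ω=0.036
apply F[19]=+0.509 → step 20: x=-0.052, v=-0.067, θ=0.008, ω=0.030
apply F[20]=+0.480 → step 21: x=-0.054, v=-0.061, θ=0.008, ω=0.024
apply F[21]=+0.453 → step 22: x=-0.055, v=-0.055, θ=0.009, ω=0.019
apply F[22]=+0.427 → step 23: x=-0.056, v=-0.050, θ=0.009, ω=0.015
apply F[23]=+0.402 → step 24: x=-0.057, v=-0.045, θ=0.009, ω=0.011
apply F[24]=+0.380 → step 25: x=-0.058, v=-0.040, θ=0.009, ω=0.007
apply F[25]=+0.358 → step 26: x=-0.058, v=-0.036, θ=0.009, ω=0.004
apply F[26]=+0.338 → step 27: x=-0.059, v=-0.032, θ=0.009, ω=0.002
apply F[27]=+0.319 → step 28: x=-0.060, v=-0.028, θ=0.009, ω=-0.000
apply F[28]=+0.302 → step 29: x=-0.060, v=-0.024, θ=0.009, ω=-0.002
apply F[29]=+0.286 → step 30: x=-0.061, v=-0.021, θ=0.009, ω=-0.004
apply F[30]=+0.271 → step 31: x=-0.061, v=-0.018, θ=0.009, ω=-0.005
apply F[31]=+0.257 → step 32: x=-0.061, v=-0.015, θ=0.009, ω=-0.007
apply F[32]=+0.243 → step 33: x=-0.062, v=-0.013, θ=0.009, ω=-0.008
apply F[33]=+0.231 → step 34: x=-0.062, v=-0.010, θ=0.009, ω=-0.008
apply F[34]=+0.220 → step 35: x=-0.062, v=-0.008, θ=0.009, ω=-0.009
apply F[35]=+0.209 → step 36: x=-0.062, v=-0.006, θ=0.009, ω=-0.010
apply F[36]=+0.198 → step 37: x=-0.062, v=-0.004, θ=0.008, ω=-0.010
apply F[37]=+0.189 → step 38: x=-0.062, v=-0.002, θ=0.008, ω=-0.010
apply F[38]=+0.180 → step 39: x=-0.062, v=0.000, θ=0.008, ω=-0.011
apply F[39]=+0.171 → step 40: x=-0.062, v=0.002, θ=0.008, ω=-0.011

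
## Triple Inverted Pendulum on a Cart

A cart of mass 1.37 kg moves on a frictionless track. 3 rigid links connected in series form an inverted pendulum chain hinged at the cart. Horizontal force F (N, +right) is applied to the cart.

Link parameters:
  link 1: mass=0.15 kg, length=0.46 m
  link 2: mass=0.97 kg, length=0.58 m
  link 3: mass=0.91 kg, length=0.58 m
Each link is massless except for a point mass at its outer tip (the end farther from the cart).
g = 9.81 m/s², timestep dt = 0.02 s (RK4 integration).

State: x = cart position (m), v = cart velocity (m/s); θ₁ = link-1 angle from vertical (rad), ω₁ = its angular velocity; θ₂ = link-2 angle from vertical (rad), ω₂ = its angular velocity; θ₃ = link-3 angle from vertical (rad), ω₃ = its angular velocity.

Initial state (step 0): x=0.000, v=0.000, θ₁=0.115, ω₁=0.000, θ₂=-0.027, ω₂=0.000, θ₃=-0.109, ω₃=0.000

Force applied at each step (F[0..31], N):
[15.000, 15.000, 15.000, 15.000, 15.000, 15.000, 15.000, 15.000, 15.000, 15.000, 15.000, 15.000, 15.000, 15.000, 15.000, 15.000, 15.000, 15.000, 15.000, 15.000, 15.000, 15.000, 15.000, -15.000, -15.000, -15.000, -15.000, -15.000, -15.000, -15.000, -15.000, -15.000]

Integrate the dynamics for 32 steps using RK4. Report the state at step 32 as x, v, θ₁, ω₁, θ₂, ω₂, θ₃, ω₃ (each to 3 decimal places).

apply F[0]=+15.000 → step 1: x=0.002, v=0.190, θ₁=0.118, ω₁=0.301, θ₂=-0.032, ω₂=-0.551, θ₃=-0.109, ω₃=-0.045
apply F[1]=+15.000 → step 2: x=0.008, v=0.381, θ₁=0.127, ω₁=0.616, θ₂=-0.049, ω₂=-1.122, θ₃=-0.111, ω₃=-0.081
apply F[2]=+15.000 → step 3: x=0.017, v=0.574, θ₁=0.143, ω₁=0.927, θ₂=-0.077, ω₂=-1.705, θ₃=-0.113, ω₃=-0.102
apply F[3]=+15.000 → step 4: x=0.031, v=0.771, θ₁=0.164, ω₁=1.179, θ₂=-0.117, ω₂=-2.262, θ₃=-0.115, ω₃=-0.108
apply F[4]=+15.000 → step 5: x=0.048, v=0.972, θ₁=0.189, ω₁=1.318, θ₂=-0.167, ω₂=-2.753, θ₃=-0.117, ω₃=-0.103
apply F[5]=+15.000 → step 6: x=0.069, v=1.178, θ₁=0.216, ω₁=1.324, θ₂=-0.227, ω₂=-3.164, θ₃=-0.119, ω₃=-0.095
apply F[6]=+15.000 → step 7: x=0.095, v=1.386, θ₁=0.241, ω₁=1.208, θ₂=-0.294, ω₂=-3.510, θ₃=-0.121, ω₃=-0.086
apply F[7]=+15.000 → step 8: x=0.125, v=1.597, θ₁=0.263, ω₁=0.988, θ₂=-0.367, ω₂=-3.809, θ₃=-0.122, ω₃=-0.081
apply F[8]=+15.000 → step 9: x=0.159, v=1.808, θ₁=0.280, ω₁=0.676, θ₂=-0.446, ω₂=-4.079, θ₃=-0.124, ω₃=-0.080
apply F[9]=+15.000 → step 10: x=0.197, v=2.021, θ₁=0.290, ω₁=0.277, θ₂=-0.530, ω₂=-4.329, θ₃=-0.126, ω₃=-0.085
apply F[10]=+15.000 → step 11: x=0.240, v=2.234, θ₁=0.291, ω₁=-0.212, θ₂=-0.619, ω₂=-4.565, θ₃=-0.127, ω₃=-0.097
apply F[11]=+15.000 → step 12: x=0.287, v=2.448, θ₁=0.281, ω₁=-0.795, θ₂=-0.712, ω₂=-4.784, θ₃=-0.130, ω₃=-0.117
apply F[12]=+15.000 → step 13: x=0.338, v=2.663, θ₁=0.258, ω₁=-1.478, θ₂=-0.810, ω₂=-4.979, θ₃=-0.132, ω₃=-0.146
apply F[13]=+15.000 → step 14: x=0.393, v=2.879, θ₁=0.221, ω₁=-2.263, θ₂=-0.911, ω₂=-5.132, θ₃=-0.135, ω₃=-0.185
apply F[14]=+15.000 → step 15: x=0.453, v=3.096, θ₁=0.167, ω₁=-3.152, θ₂=-1.015, ω₂=-5.218, θ₃=-0.140, ω₃=-0.235
apply F[15]=+15.000 → step 16: x=0.517, v=3.315, θ₁=0.094, ω₁=-4.136, θ₂=-1.119, ω₂=-5.198, θ₃=-0.145, ω₃=-0.295
apply F[16]=+15.000 → step 17: x=0.586, v=3.535, θ₁=0.001, ω₁=-5.200, θ₂=-1.222, ω₂=-5.024, θ₃=-0.151, ω₃=-0.363
apply F[17]=+15.000 → step 18: x=0.658, v=3.752, θ₁=-0.114, ω₁=-6.327, θ₂=-1.319, ω₂=-4.635, θ₃=-0.159, ω₃=-0.437
apply F[18]=+15.000 → step 19: x=0.736, v=3.963, θ₁=-0.253, ω₁=-7.512, θ₂=-1.405, ω₂=-3.966, θ₃=-0.169, ω₃=-0.518
apply F[19]=+15.000 → step 20: x=0.817, v=4.158, θ₁=-0.415, ω₁=-8.792, θ₂=-1.475, ω₂=-2.934, θ₃=-0.180, ω₃=-0.615
apply F[20]=+15.000 → step 21: x=0.902, v=4.320, θ₁=-0.606, ω₁=-10.315, θ₂=-1.519, ω₂=-1.404, θ₃=-0.194, ω₃=-0.759
apply F[21]=+15.000 → step 22: x=0.989, v=4.401, θ₁=-0.832, ω₁=-12.516, θ₂=-1.526, ω₂=0.972, θ₃=-0.212, ω₃=-1.058
apply F[22]=+15.000 → step 23: x=1.076, v=4.156, θ₁=-1.119, ω₁=-16.604, θ₂=-1.468, ω₂=5.256, θ₃=-0.240, ω₃=-2.064
apply F[23]=-15.000 → step 24: x=1.144, v=2.503, θ₁=-1.483, ω₁=-18.251, θ₂=-1.323, ω₂=7.914, θ₃=-0.309, ω₃=-5.028
apply F[24]=-15.000 → step 25: x=1.181, v=1.435, θ₁=-1.800, ω₁=-13.779, θ₂=-1.202, ω₂=4.116, θ₃=-0.428, ω₃=-6.498
apply F[25]=-15.000 → step 26: x=1.205, v=0.957, θ₁=-2.053, ω₁=-11.732, θ₂=-1.147, ω₂=1.602, θ₃=-0.562, ω₃=-6.826
apply F[26]=-15.000 → step 27: x=1.220, v=0.605, θ₁=-2.277, ω₁=-10.830, θ₂=-1.134, ω₂=-0.261, θ₃=-0.700, ω₃=-6.946
apply F[27]=-15.000 → step 28: x=1.229, v=0.299, θ₁=-2.489, ω₁=-10.384, θ₂=-1.157, ω₂=-1.947, θ₃=-0.840, ω₃=-7.004
apply F[28]=-15.000 → step 29: x=1.232, v=0.019, θ₁=-2.693, ω₁=-10.078, θ₂=-1.212, ω₂=-3.608, θ₃=-0.980, ω₃=-7.039
apply F[29]=-15.000 → step 30: x=1.230, v=-0.237, θ₁=-2.891, ω₁=-9.672, θ₂=-1.301, ω₂=-5.241, θ₃=-1.121, ω₃=-7.065
apply F[30]=-15.000 → step 31: x=1.223, v=-0.472, θ₁=-3.078, ω₁=-8.945, θ₂=-1.421, ω₂=-6.742, θ₃=-1.263, ω₃=-7.092
apply F[31]=-15.000 → step 32: x=1.211, v=-0.690, θ₁=-3.246, ω₁=-7.734, θ₂=-1.569, ω₂=-7.970, θ₃=-1.405, ω₃=-7.124

Answer: x=1.211, v=-0.690, θ₁=-3.246, ω₁=-7.734, θ₂=-1.569, ω₂=-7.970, θ₃=-1.405, ω₃=-7.124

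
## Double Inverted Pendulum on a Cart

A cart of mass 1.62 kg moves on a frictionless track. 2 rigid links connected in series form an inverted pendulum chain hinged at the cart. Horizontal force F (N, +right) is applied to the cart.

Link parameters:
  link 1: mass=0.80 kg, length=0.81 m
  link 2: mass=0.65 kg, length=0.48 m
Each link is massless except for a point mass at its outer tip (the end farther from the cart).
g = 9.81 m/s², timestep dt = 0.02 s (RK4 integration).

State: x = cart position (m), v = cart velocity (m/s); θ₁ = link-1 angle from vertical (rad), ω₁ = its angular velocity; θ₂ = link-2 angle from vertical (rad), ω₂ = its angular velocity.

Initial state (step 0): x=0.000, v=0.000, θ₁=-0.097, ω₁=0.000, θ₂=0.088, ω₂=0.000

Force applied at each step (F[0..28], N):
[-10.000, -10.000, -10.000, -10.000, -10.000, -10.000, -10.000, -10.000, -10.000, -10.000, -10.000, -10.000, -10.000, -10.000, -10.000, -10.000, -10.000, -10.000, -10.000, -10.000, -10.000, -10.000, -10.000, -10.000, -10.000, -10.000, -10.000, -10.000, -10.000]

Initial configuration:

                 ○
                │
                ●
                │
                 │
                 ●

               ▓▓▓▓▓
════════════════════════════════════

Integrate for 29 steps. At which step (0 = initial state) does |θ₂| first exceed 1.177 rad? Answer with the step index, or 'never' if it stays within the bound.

apply F[0]=-10.000 → step 1: x=-0.001, v=-0.106, θ₁=-0.096, ω₁=0.071, θ₂=0.089, ω₂=0.139
apply F[1]=-10.000 → step 2: x=-0.004, v=-0.213, θ₁=-0.094, ω₁=0.142, θ₂=0.094, ω₂=0.279
apply F[2]=-10.000 → step 3: x=-0.010, v=-0.320, θ₁=-0.091, ω₁=0.215, θ₂=0.101, ω₂=0.420
apply F[3]=-10.000 → step 4: x=-0.017, v=-0.428, θ₁=-0.086, ω₁=0.289, θ₂=0.110, ω₂=0.563
apply F[4]=-10.000 → step 5: x=-0.027, v=-0.537, θ₁=-0.079, ω₁=0.366, θ₂=0.123, ω₂=0.708
apply F[5]=-10.000 → step 6: x=-0.039, v=-0.647, θ₁=-0.071, ω₁=0.446, θ₂=0.139, ω₂=0.856
apply F[6]=-10.000 → step 7: x=-0.053, v=-0.760, θ₁=-0.061, ω₁=0.530, θ₂=0.157, ω₂=1.008
apply F[7]=-10.000 → step 8: x=-0.069, v=-0.874, θ₁=-0.050, ω₁=0.619, θ₂=0.179, ω₂=1.162
apply F[8]=-10.000 → step 9: x=-0.088, v=-0.990, θ₁=-0.036, ω₁=0.713, θ₂=0.204, ω₂=1.320
apply F[9]=-10.000 → step 10: x=-0.109, v=-1.109, θ₁=-0.021, ω₁=0.814, θ₂=0.232, ω₂=1.480
apply F[10]=-10.000 → step 11: x=-0.132, v=-1.231, θ₁=-0.004, ω₁=0.923, θ₂=0.263, ω₂=1.641
apply F[11]=-10.000 → step 12: x=-0.158, v=-1.355, θ₁=0.016, ω₁=1.041, θ₂=0.298, ω₂=1.803
apply F[12]=-10.000 → step 13: x=-0.186, v=-1.482, θ₁=0.038, ω₁=1.169, θ₂=0.335, ω₂=1.963
apply F[13]=-10.000 → step 14: x=-0.217, v=-1.612, θ₁=0.063, ω₁=1.308, θ₂=0.376, ω₂=2.119
apply F[14]=-10.000 → step 15: x=-0.251, v=-1.744, θ₁=0.090, ω₁=1.459, θ₂=0.420, ω₂=2.267
apply F[15]=-10.000 → step 16: x=-0.287, v=-1.877, θ₁=0.121, ω₁=1.624, θ₂=0.467, ω₂=2.405
apply F[16]=-10.000 → step 17: x=-0.326, v=-2.012, θ₁=0.155, ω₁=1.803, θ₂=0.516, ω₂=2.529
apply F[17]=-10.000 → step 18: x=-0.367, v=-2.148, θ₁=0.193, ω₁=1.996, θ₂=0.568, ω₂=2.632
apply F[18]=-10.000 → step 19: x=-0.412, v=-2.282, θ₁=0.235, ω₁=2.204, θ₂=0.621, ω₂=2.712
apply F[19]=-10.000 → step 20: x=-0.459, v=-2.413, θ₁=0.282, ω₁=2.426, θ₂=0.676, ω₂=2.763
apply F[20]=-10.000 → step 21: x=-0.508, v=-2.540, θ₁=0.332, ω₁=2.659, θ₂=0.731, ω₂=2.780
apply F[21]=-10.000 → step 22: x=-0.560, v=-2.659, θ₁=0.388, ω₁=2.903, θ₂=0.787, ω₂=2.762
apply F[22]=-10.000 → step 23: x=-0.614, v=-2.769, θ₁=0.449, ω₁=3.154, θ₂=0.842, ω₂=2.705
apply F[23]=-10.000 → step 24: x=-0.671, v=-2.865, θ₁=0.514, ω₁=3.408, θ₂=0.895, ω₂=2.612
apply F[24]=-10.000 → step 25: x=-0.729, v=-2.945, θ₁=0.585, ω₁=3.663, θ₂=0.946, ω₂=2.485
apply F[25]=-10.000 → step 26: x=-0.788, v=-3.005, θ₁=0.661, ω₁=3.914, θ₂=0.994, ω₂=2.330
apply F[26]=-10.000 → step 27: x=-0.849, v=-3.043, θ₁=0.741, ω₁=4.158, θ₂=1.039, ω₂=2.157
apply F[27]=-10.000 → step 28: x=-0.910, v=-3.057, θ₁=0.827, ω₁=4.393, θ₂=1.080, ω₂=1.978
apply F[28]=-10.000 → step 29: x=-0.971, v=-3.044, θ₁=0.917, ω₁=4.616, θ₂=1.118, ω₂=1.808
max |θ₂| = 1.118 ≤ 1.177 over all 30 states.

Answer: never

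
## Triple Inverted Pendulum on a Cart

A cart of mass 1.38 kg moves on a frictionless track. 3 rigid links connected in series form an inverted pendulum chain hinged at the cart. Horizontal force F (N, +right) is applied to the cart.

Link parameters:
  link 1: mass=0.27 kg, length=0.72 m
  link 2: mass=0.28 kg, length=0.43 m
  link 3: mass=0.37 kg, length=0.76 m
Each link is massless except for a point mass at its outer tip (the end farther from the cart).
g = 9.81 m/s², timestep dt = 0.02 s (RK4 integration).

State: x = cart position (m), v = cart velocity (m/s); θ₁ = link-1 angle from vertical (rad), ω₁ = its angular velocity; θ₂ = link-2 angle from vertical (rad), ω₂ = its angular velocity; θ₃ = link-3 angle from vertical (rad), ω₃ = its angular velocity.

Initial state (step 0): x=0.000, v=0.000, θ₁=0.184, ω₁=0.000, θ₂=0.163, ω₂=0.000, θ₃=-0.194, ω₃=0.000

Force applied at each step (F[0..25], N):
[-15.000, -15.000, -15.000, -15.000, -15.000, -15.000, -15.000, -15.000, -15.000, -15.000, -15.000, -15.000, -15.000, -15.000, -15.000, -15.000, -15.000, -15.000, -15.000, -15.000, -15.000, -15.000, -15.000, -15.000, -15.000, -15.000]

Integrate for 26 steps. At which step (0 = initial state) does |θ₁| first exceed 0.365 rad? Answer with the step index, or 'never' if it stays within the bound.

Answer: 7

Derivation:
apply F[0]=-15.000 → step 1: x=-0.002, v=-0.234, θ₁=0.188, ω₁=0.379, θ₂=0.164, ω₂=0.106, θ₃=-0.195, ω₃=-0.137
apply F[1]=-15.000 → step 2: x=-0.009, v=-0.468, θ₁=0.199, ω₁=0.761, θ₂=0.167, ω₂=0.202, θ₃=-0.199, ω₃=-0.269
apply F[2]=-15.000 → step 3: x=-0.021, v=-0.701, θ₁=0.218, ω₁=1.148, θ₂=0.172, ω₂=0.280, θ₃=-0.206, ω₃=-0.391
apply F[3]=-15.000 → step 4: x=-0.037, v=-0.933, θ₁=0.245, ω₁=1.541, θ₂=0.178, ω₂=0.333, θ₃=-0.215, ω₃=-0.495
apply F[4]=-15.000 → step 5: x=-0.058, v=-1.163, θ₁=0.280, ω₁=1.938, θ₂=0.185, ω₂=0.360, θ₃=-0.226, ω₃=-0.576
apply F[5]=-15.000 → step 6: x=-0.084, v=-1.389, θ₁=0.323, ω₁=2.334, θ₂=0.192, ω₂=0.364, θ₃=-0.238, ω₃=-0.626
apply F[6]=-15.000 → step 7: x=-0.114, v=-1.609, θ₁=0.373, ω₁=2.719, θ₂=0.200, ω₂=0.359, θ₃=-0.251, ω₃=-0.639
apply F[7]=-15.000 → step 8: x=-0.148, v=-1.821, θ₁=0.431, ω₁=3.082, θ₂=0.207, ω₂=0.365, θ₃=-0.263, ω₃=-0.612
apply F[8]=-15.000 → step 9: x=-0.187, v=-2.023, θ₁=0.496, ω₁=3.414, θ₂=0.215, ω₂=0.406, θ₃=-0.275, ω₃=-0.544
apply F[9]=-15.000 → step 10: x=-0.229, v=-2.213, θ₁=0.568, ω₁=3.707, θ₂=0.224, ω₂=0.508, θ₃=-0.285, ω₃=-0.441
apply F[10]=-15.000 → step 11: x=-0.275, v=-2.391, θ₁=0.644, ω₁=3.958, θ₂=0.235, ω₂=0.689, θ₃=-0.292, ω₃=-0.308
apply F[11]=-15.000 → step 12: x=-0.325, v=-2.558, θ₁=0.726, ω₁=4.166, θ₂=0.252, ω₂=0.961, θ₃=-0.297, ω₃=-0.151
apply F[12]=-15.000 → step 13: x=-0.377, v=-2.714, θ₁=0.811, ω₁=4.335, θ₂=0.274, ω₂=1.324, θ₃=-0.298, ω₃=0.025
apply F[13]=-15.000 → step 14: x=-0.433, v=-2.858, θ₁=0.899, ω₁=4.468, θ₂=0.305, ω₂=1.775, θ₃=-0.296, ω₃=0.218
apply F[14]=-15.000 → step 15: x=-0.492, v=-2.993, θ₁=0.989, ω₁=4.565, θ₂=0.346, ω₂=2.306, θ₃=-0.289, ω₃=0.431
apply F[15]=-15.000 → step 16: x=-0.553, v=-3.117, θ₁=1.081, ω₁=4.625, θ₂=0.398, ω₂=2.905, θ₃=-0.278, ω₃=0.667
apply F[16]=-15.000 → step 17: x=-0.616, v=-3.232, θ₁=1.174, ω₁=4.647, θ₂=0.463, ω₂=3.559, θ₃=-0.262, ω₃=0.935
apply F[17]=-15.000 → step 18: x=-0.682, v=-3.338, θ₁=1.267, ω₁=4.626, θ₂=0.541, ω₂=4.251, θ₃=-0.241, ω₃=1.245
apply F[18]=-15.000 → step 19: x=-0.750, v=-3.433, θ₁=1.359, ω₁=4.558, θ₂=0.633, ω₂=4.962, θ₃=-0.212, ω₃=1.610
apply F[19]=-15.000 → step 20: x=-0.819, v=-3.520, θ₁=1.449, ω₁=4.441, θ₂=0.739, ω₂=5.672, θ₃=-0.176, ω₃=2.044
apply F[20]=-15.000 → step 21: x=-0.890, v=-3.597, θ₁=1.536, ω₁=4.276, θ₂=0.859, ω₂=6.355, θ₃=-0.130, ω₃=2.561
apply F[21]=-15.000 → step 22: x=-0.963, v=-3.664, θ₁=1.619, ω₁=4.069, θ₂=0.993, ω₂=6.981, θ₃=-0.073, ω₃=3.178
apply F[22]=-15.000 → step 23: x=-1.037, v=-3.719, θ₁=1.699, ω₁=3.835, θ₂=1.138, ω₂=7.507, θ₃=-0.002, ω₃=3.905
apply F[23]=-15.000 → step 24: x=-1.112, v=-3.764, θ₁=1.773, ω₁=3.598, θ₂=1.292, ω₂=7.873, θ₃=0.084, ω₃=4.744
apply F[24]=-15.000 → step 25: x=-1.187, v=-3.797, θ₁=1.843, ω₁=3.391, θ₂=1.451, ω₂=7.994, θ₃=0.188, ω₃=5.686
apply F[25]=-15.000 → step 26: x=-1.264, v=-3.824, θ₁=1.909, ω₁=3.249, θ₂=1.610, ω₂=7.770, θ₃=0.312, ω₃=6.698
|θ₁| = 0.373 > 0.365 first at step 7.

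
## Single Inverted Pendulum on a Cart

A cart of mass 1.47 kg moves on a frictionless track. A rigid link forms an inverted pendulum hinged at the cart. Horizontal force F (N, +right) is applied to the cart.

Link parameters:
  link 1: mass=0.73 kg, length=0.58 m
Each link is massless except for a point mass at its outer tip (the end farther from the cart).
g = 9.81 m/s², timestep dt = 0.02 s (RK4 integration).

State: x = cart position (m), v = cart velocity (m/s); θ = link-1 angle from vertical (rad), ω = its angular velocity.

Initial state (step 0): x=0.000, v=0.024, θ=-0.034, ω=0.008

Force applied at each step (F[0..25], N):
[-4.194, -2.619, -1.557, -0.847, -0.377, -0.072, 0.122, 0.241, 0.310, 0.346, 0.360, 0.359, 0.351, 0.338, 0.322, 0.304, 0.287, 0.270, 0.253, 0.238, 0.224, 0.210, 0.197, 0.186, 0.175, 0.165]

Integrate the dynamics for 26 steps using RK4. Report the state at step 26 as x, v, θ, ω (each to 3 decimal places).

Answer: x=-0.027, v=-0.015, θ=0.004, ω=0.005

Derivation:
apply F[0]=-4.194 → step 1: x=-0.000, v=-0.030, θ=-0.033, ω=0.089
apply F[1]=-2.619 → step 2: x=-0.001, v=-0.062, θ=-0.031, ω=0.134
apply F[2]=-1.557 → step 3: x=-0.002, v=-0.081, θ=-0.028, ω=0.156
apply F[3]=-0.847 → step 4: x=-0.004, v=-0.090, θ=-0.025, ω=0.163
apply F[4]=-0.377 → step 5: x=-0.006, v=-0.092, θ=-0.021, ω=0.160
apply F[5]=-0.072 → step 6: x=-0.008, v=-0.091, θ=-0.018, ω=0.151
apply F[6]=+0.122 → step 7: x=-0.010, v=-0.088, θ=-0.015, ω=0.140
apply F[7]=+0.241 → step 8: x=-0.011, v=-0.084, θ=-0.013, ω=0.127
apply F[8]=+0.310 → step 9: x=-0.013, v=-0.078, θ=-0.010, ω=0.114
apply F[9]=+0.346 → step 10: x=-0.014, v=-0.073, θ=-0.008, ω=0.101
apply F[10]=+0.360 → step 11: x=-0.016, v=-0.067, θ=-0.006, ω=0.089
apply F[11]=+0.359 → step 12: x=-0.017, v=-0.062, θ=-0.005, ω=0.078
apply F[12]=+0.351 → step 13: x=-0.018, v=-0.056, θ=-0.003, ω=0.068
apply F[13]=+0.338 → step 14: x=-0.019, v=-0.052, θ=-0.002, ω=0.058
apply F[14]=+0.322 → step 15: x=-0.020, v=-0.047, θ=-0.001, ω=0.050
apply F[15]=+0.304 → step 16: x=-0.021, v=-0.043, θ=0.000, ω=0.043
apply F[16]=+0.287 → step 17: x=-0.022, v=-0.039, θ=0.001, ω=0.036
apply F[17]=+0.270 → step 18: x=-0.023, v=-0.035, θ=0.002, ω=0.031
apply F[18]=+0.253 → step 19: x=-0.023, v=-0.032, θ=0.002, ω=0.026
apply F[19]=+0.238 → step 20: x=-0.024, v=-0.029, θ=0.003, ω=0.021
apply F[20]=+0.224 → step 21: x=-0.025, v=-0.026, θ=0.003, ω=0.017
apply F[21]=+0.210 → step 22: x=-0.025, v=-0.024, θ=0.003, ω=0.014
apply F[22]=+0.197 → step 23: x=-0.026, v=-0.021, θ=0.004, ω=0.011
apply F[23]=+0.186 → step 24: x=-0.026, v=-0.019, θ=0.004, ω=0.009
apply F[24]=+0.175 → step 25: x=-0.026, v=-0.017, θ=0.004, ω=0.006
apply F[25]=+0.165 → step 26: x=-0.027, v=-0.015, θ=0.004, ω=0.005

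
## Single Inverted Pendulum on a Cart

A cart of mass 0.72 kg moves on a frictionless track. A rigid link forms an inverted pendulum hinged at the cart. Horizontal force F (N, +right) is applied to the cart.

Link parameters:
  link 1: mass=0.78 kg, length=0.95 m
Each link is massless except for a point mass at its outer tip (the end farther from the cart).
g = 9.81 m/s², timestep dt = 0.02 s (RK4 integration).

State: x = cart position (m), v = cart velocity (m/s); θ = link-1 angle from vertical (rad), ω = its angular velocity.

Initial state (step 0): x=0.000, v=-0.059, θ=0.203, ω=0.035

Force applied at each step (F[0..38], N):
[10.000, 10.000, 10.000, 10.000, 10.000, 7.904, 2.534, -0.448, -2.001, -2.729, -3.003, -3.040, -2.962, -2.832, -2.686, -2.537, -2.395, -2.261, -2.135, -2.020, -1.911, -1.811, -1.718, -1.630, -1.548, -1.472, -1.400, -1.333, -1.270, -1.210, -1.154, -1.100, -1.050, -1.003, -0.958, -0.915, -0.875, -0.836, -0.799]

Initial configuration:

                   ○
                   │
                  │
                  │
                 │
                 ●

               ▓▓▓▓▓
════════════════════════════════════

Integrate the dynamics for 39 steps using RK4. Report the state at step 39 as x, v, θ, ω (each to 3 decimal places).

Answer: x=0.391, v=-0.002, θ=-0.049, ω=0.065

Derivation:
apply F[0]=+10.000 → step 1: x=0.001, v=0.167, θ=0.202, ω=-0.156
apply F[1]=+10.000 → step 2: x=0.007, v=0.394, θ=0.197, ω=-0.350
apply F[2]=+10.000 → step 3: x=0.017, v=0.624, θ=0.188, ω=-0.547
apply F[3]=+10.000 → step 4: x=0.032, v=0.857, θ=0.175, ω=-0.752
apply F[4]=+10.000 → step 5: x=0.051, v=1.095, θ=0.158, ω=-0.965
apply F[5]=+7.904 → step 6: x=0.075, v=1.283, θ=0.137, ω=-1.130
apply F[6]=+2.534 → step 7: x=0.101, v=1.330, θ=0.114, ω=-1.153
apply F[7]=-0.448 → step 8: x=0.127, v=1.298, θ=0.091, ω=-1.099
apply F[8]=-2.001 → step 9: x=0.153, v=1.228, θ=0.070, ω=-1.009
apply F[9]=-2.729 → step 10: x=0.176, v=1.141, θ=0.051, ω=-0.905
apply F[10]=-3.003 → step 11: x=0.198, v=1.049, θ=0.034, ω=-0.799
apply F[11]=-3.040 → step 12: x=0.218, v=0.960, θ=0.019, ω=-0.700
apply F[12]=-2.962 → step 13: x=0.237, v=0.875, θ=0.006, ω=-0.608
apply F[13]=-2.832 → step 14: x=0.253, v=0.796, θ=-0.005, ω=-0.525
apply F[14]=-2.686 → step 15: x=0.269, v=0.724, θ=-0.015, ω=-0.451
apply F[15]=-2.537 → step 16: x=0.282, v=0.657, θ=-0.023, ω=-0.385
apply F[16]=-2.395 → step 17: x=0.295, v=0.596, θ=-0.030, ω=-0.326
apply F[17]=-2.261 → step 18: x=0.306, v=0.541, θ=-0.036, ω=-0.274
apply F[18]=-2.135 → step 19: x=0.317, v=0.490, θ=-0.041, ω=-0.229
apply F[19]=-2.020 → step 20: x=0.326, v=0.443, θ=-0.046, ω=-0.189
apply F[20]=-1.911 → step 21: x=0.334, v=0.400, θ=-0.049, ω=-0.153
apply F[21]=-1.811 → step 22: x=0.342, v=0.360, θ=-0.052, ω=-0.122
apply F[22]=-1.718 → step 23: x=0.349, v=0.324, θ=-0.054, ω=-0.095
apply F[23]=-1.630 → step 24: x=0.355, v=0.290, θ=-0.056, ω=-0.071
apply F[24]=-1.548 → step 25: x=0.360, v=0.259, θ=-0.057, ω=-0.050
apply F[25]=-1.472 → step 26: x=0.365, v=0.231, θ=-0.058, ω=-0.031
apply F[26]=-1.400 → step 27: x=0.370, v=0.204, θ=-0.058, ω=-0.016
apply F[27]=-1.333 → step 28: x=0.373, v=0.180, θ=-0.058, ω=-0.002
apply F[28]=-1.270 → step 29: x=0.377, v=0.157, θ=-0.058, ω=0.010
apply F[29]=-1.210 → step 30: x=0.380, v=0.136, θ=-0.058, ω=0.021
apply F[30]=-1.154 → step 31: x=0.382, v=0.116, θ=-0.057, ω=0.030
apply F[31]=-1.100 → step 32: x=0.384, v=0.097, θ=-0.057, ω=0.037
apply F[32]=-1.050 → step 33: x=0.386, v=0.080, θ=-0.056, ω=0.044
apply F[33]=-1.003 → step 34: x=0.388, v=0.064, θ=-0.055, ω=0.049
apply F[34]=-0.958 → step 35: x=0.389, v=0.049, θ=-0.054, ω=0.054
apply F[35]=-0.915 → step 36: x=0.390, v=0.035, θ=-0.053, ω=0.057
apply F[36]=-0.875 → step 37: x=0.390, v=0.022, θ=-0.052, ω=0.060
apply F[37]=-0.836 → step 38: x=0.390, v=0.010, θ=-0.050, ω=0.063
apply F[38]=-0.799 → step 39: x=0.391, v=-0.002, θ=-0.049, ω=0.065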